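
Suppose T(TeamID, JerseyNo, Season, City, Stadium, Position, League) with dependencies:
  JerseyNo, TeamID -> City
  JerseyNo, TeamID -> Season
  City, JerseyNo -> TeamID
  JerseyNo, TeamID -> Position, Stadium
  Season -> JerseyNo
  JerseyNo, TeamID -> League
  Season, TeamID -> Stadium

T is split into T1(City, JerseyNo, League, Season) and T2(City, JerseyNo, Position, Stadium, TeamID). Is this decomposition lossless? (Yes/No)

Yes

T1 ∩ T2 = {City, JerseyNo}; its closure under F is {City, JerseyNo, League, Position, Season, Stadium, TeamID}.
This includes all of T1, so the common attributes are a superkey of T1 — the join is lossless.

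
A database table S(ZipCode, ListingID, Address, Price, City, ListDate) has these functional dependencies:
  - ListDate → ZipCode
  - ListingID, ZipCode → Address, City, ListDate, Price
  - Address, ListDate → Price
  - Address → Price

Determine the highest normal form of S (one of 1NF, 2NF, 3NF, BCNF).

Candidate keys: {ListDate, ListingID}, {ListingID, ZipCode}. Prime attributes: {ListDate, ListingID, ZipCode}.
ListDate → ZipCode breaks BCNF: {ListDate}⁺ = {ListDate, ZipCode}, so {ListDate} is not a superkey.
Address, ListDate → Price has non-prime {Price} on the right and a non-superkey on the left, so 3NF fails.
No non-prime attribute depends on a proper subset of any candidate key, so 2NF holds.

2NF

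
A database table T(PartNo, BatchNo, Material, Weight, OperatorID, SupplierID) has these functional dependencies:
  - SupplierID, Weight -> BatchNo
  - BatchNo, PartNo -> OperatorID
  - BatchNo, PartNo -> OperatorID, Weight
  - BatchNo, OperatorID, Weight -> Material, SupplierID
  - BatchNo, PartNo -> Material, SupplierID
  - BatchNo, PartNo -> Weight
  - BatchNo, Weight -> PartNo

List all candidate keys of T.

{BatchNo, PartNo}⁺ = {BatchNo, Material, OperatorID, PartNo, SupplierID, Weight} — all of the relation — so {BatchNo, PartNo} is a candidate key.
{BatchNo, Weight}⁺ = {BatchNo, Material, OperatorID, PartNo, SupplierID, Weight} — all of the relation — so {BatchNo, Weight} is a candidate key.
{SupplierID, Weight}⁺ = {BatchNo, Material, OperatorID, PartNo, SupplierID, Weight} — all of the relation — so {SupplierID, Weight} is a candidate key.
These are minimal and exhaustive — every other superkey contains one of them.

{BatchNo, PartNo}, {BatchNo, Weight}, {SupplierID, Weight}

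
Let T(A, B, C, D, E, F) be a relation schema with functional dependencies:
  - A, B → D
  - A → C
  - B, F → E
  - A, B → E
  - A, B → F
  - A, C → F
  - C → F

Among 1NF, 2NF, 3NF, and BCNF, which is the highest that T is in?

1NF

Candidate key: {A, B}. Prime attributes: {A, B}.
For A → C we have {A}⁺ = {A, C, F}; {A} is not a superkey, so BCNF fails.
Because {C} is non-prime and the left side of A → C is not a superkey, the relation is not in 3NF.
{A} is a proper subset of the key {A, B}, and {A}⁺ contains the non-prime attributes {C, F} — a partial dependency, so 2NF is violated.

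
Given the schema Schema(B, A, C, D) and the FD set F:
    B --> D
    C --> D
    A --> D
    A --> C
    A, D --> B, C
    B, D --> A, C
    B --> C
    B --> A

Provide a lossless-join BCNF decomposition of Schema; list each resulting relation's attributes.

Candidate keys of the original relation: {A}, {B}.
Within {A, B, C, D}: {C}⁺ ∩ {A, B, C, D} = {C, D}, not the whole set, so C --> D violates BCNF; decompose into {C, D} and {A, B, C}.
{C, D} has no BCNF violation.
{A, B, C} has no BCNF violation.

{A, B, C}; {C, D}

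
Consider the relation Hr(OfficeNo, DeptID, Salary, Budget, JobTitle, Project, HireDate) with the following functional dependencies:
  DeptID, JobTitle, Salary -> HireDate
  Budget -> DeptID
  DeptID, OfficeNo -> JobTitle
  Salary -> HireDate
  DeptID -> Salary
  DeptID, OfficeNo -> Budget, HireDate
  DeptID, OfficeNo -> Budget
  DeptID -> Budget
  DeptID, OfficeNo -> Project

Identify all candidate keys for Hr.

{Budget, OfficeNo}, {DeptID, OfficeNo}

No FD produces {OfficeNo}, so it must be in every candidate key.
{Budget, OfficeNo}⁺ = {Budget, DeptID, HireDate, JobTitle, OfficeNo, Project, Salary}, which is every attribute, so {Budget, OfficeNo} is a candidate key.
{DeptID, OfficeNo}⁺ = {Budget, DeptID, HireDate, JobTitle, OfficeNo, Project, Salary}, which is every attribute, so {DeptID, OfficeNo} is a candidate key.
No proper subset of any of these is a key, and no other minimal superkey exists.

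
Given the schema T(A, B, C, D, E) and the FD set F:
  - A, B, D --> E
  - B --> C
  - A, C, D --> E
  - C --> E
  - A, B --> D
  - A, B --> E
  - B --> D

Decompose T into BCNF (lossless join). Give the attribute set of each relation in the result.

Candidate key of the original relation: {A, B}.
{A, B, C, D, E}: {B} determines {B, C, D, E} here but is not a superkey — split on B --> C, D, E, giving {B, C, D, E} and {A, B}.
{B, C, D, E}: {C} determines {C, E} here but is not a superkey — split on C --> E, giving {C, E} and {B, C, D}.
{C, E}: every determinant is a superkey — BCNF.
{B, C, D}: every determinant is a superkey — BCNF.
{A, B}: every determinant is a superkey — BCNF.

{A, B}; {B, C, D}; {C, E}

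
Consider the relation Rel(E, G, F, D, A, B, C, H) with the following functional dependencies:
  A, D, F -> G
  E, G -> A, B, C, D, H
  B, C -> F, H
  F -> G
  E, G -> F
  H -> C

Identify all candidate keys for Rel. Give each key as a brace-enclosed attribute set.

{B, C, E}, {B, E, H}, {E, F}, {E, G}

No FD produces {E}, so it must be in every candidate key.
{E, F} is a candidate key since {E, F}⁺ = {A, B, C, D, E, F, G, H} covers every attribute.
{E, G} is a candidate key since {E, G}⁺ = {A, B, C, D, E, F, G, H} covers every attribute.
{B, C, E} is a candidate key since {B, C, E}⁺ = {A, B, C, D, E, F, G, H} covers every attribute.
{B, E, H} is a candidate key since {B, E, H}⁺ = {A, B, C, D, E, F, G, H} covers every attribute.
Any other superkey properly contains one of these, so there are no further candidate keys.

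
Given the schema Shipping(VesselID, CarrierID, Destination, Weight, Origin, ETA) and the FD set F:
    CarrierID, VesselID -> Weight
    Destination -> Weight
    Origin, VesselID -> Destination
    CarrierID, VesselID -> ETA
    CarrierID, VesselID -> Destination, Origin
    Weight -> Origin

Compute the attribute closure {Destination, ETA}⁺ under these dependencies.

{Destination, ETA, Origin, Weight}

Start with {Destination, ETA}.
Destination -> Weight applies; add {Weight} → now {Destination, ETA, Weight}.
Weight -> Origin applies; add {Origin} → now {Destination, ETA, Origin, Weight}.
No further FD applies.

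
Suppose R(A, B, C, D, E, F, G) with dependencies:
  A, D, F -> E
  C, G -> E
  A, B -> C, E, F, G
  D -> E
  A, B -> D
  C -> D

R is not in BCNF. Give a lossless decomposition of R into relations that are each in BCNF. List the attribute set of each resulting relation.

Candidate key of the original relation: {A, B}.
In {A, B, C, D, E, F, G}, {A, D, F} is not a superkey ({A, D, F}⁺ restricted to this set is {A, D, E, F}), so split on A, D, F -> E into {A, D, E, F} and {A, B, C, D, F, G}.
In {A, D, E, F}, {D} is not a superkey ({D}⁺ restricted to this set is {D, E}), so split on D -> E into {D, E} and {A, D, F}.
{D, E} is in BCNF.
{A, D, F} is in BCNF.
In {A, B, C, D, F, G}, {C, G} is not a superkey ({C, G}⁺ restricted to this set is {C, D, G}), so split on C, G -> D into {C, D, G} and {A, B, C, F, G}.
In {C, D, G}, {C} is not a superkey ({C}⁺ restricted to this set is {C, D}), so split on C -> D into {C, D} and {C, G}.
{C, D} is in BCNF.
{C, G} is in BCNF.
{A, B, C, F, G} is in BCNF.

{A, B, C, F, G}; {A, D, F}; {C, D}; {D, E}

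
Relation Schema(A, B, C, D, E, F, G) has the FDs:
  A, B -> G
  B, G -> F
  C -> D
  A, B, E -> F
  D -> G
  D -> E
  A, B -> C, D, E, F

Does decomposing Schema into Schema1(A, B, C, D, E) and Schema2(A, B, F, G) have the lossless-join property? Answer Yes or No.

Yes

The shared attributes are {A, B} and {A, B}⁺ = {A, B, C, D, E, F, G}.
Since Schema1 ⊆ {A, B, C, D, E, F, G}, the intersection is a superkey of Schema1; the decomposition is lossless.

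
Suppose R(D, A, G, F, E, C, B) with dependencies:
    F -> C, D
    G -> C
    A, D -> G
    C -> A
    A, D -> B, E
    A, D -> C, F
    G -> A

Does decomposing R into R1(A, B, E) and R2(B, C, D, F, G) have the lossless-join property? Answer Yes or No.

No

R1 ∩ R2 = {B}; its closure under F is {B}.
Neither R1 nor R2 is contained in that closure, so the decomposition is lossy.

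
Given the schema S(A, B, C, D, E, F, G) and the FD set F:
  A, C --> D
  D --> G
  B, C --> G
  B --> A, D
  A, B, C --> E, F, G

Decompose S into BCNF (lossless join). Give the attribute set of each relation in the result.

Candidate key of the original relation: {B, C}.
Within {A, B, C, D, E, F, G}: {A, C}⁺ ∩ {A, B, C, D, E, F, G} = {A, C, D, G}, not the whole set, so A, C --> D, G violates BCNF; decompose into {A, C, D, G} and {A, B, C, E, F}.
Within {A, C, D, G}: {D}⁺ ∩ {A, C, D, G} = {D, G}, not the whole set, so D --> G violates BCNF; decompose into {D, G} and {A, C, D}.
{D, G} has no BCNF violation.
{A, C, D} has no BCNF violation.
Within {A, B, C, E, F}: {B}⁺ ∩ {A, B, C, E, F} = {A, B}, not the whole set, so B --> A violates BCNF; decompose into {A, B} and {B, C, E, F}.
{A, B} has no BCNF violation.
{B, C, E, F} has no BCNF violation.

{A, B}; {A, C, D}; {B, C, E, F}; {D, G}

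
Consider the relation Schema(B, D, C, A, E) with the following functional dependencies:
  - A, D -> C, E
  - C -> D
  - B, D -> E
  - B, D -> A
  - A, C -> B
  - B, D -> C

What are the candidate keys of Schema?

{A, C}⁺ = {A, B, C, D, E}, which is every attribute, so {A, C} is a candidate key.
{A, D}⁺ = {A, B, C, D, E}, which is every attribute, so {A, D} is a candidate key.
{B, C}⁺ = {A, B, C, D, E}, which is every attribute, so {B, C} is a candidate key.
{B, D}⁺ = {A, B, C, D, E}, which is every attribute, so {B, D} is a candidate key.
No proper subset of any of these is a key, and no other minimal superkey exists.

{A, C}, {A, D}, {B, C}, {B, D}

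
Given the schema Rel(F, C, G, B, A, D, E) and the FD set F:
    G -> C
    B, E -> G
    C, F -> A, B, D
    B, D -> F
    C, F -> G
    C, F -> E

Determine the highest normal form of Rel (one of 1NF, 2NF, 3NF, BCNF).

Candidate keys: {B, C, D}, {B, D, E}, {B, D, G}, {B, E, F}, {C, F}, {F, G}. Prime attributes: {B, C, D, E, F, G}.
G -> C: {G}⁺ = {C, G}, which is not all of the attributes, so the left side is not a superkey — BCNF is violated.
Since {C} ⊆ prime attributes and every other non-superkey FD also has a prime right side, the schema is in 3NF.

3NF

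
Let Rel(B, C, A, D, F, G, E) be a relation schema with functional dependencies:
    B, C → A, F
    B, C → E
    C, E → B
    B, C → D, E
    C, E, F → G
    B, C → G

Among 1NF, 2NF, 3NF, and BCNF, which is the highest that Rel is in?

Candidate keys: {B, C}, {C, E}. Prime attributes: {B, C, E}.
Each dependency's left side is a superkey — BCNF holds.

BCNF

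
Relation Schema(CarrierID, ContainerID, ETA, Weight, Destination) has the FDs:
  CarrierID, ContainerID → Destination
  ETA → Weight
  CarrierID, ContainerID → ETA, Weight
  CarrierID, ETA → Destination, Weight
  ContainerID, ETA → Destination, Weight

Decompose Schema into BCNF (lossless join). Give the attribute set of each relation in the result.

{CarrierID, ContainerID, ETA}; {CarrierID, Destination, ETA}; {ETA, Weight}

Candidate key of the original relation: {CarrierID, ContainerID}.
In {CarrierID, ContainerID, Destination, ETA, Weight}, {ETA} is not a superkey ({ETA}⁺ restricted to this set is {ETA, Weight}), so split on ETA → Weight into {ETA, Weight} and {CarrierID, ContainerID, Destination, ETA}.
{ETA, Weight} has no BCNF violation.
In {CarrierID, ContainerID, Destination, ETA}, {CarrierID, ETA} is not a superkey ({CarrierID, ETA}⁺ restricted to this set is {CarrierID, Destination, ETA}), so split on CarrierID, ETA → Destination into {CarrierID, Destination, ETA} and {CarrierID, ContainerID, ETA}.
{CarrierID, Destination, ETA} has no BCNF violation.
{CarrierID, ContainerID, ETA} has no BCNF violation.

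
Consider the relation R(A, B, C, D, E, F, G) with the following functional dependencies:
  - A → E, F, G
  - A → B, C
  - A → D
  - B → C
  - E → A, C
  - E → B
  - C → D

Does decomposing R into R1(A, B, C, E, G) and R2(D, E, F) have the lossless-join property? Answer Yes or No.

Yes

The shared attributes are {E} and {E}⁺ = {A, B, C, D, E, F, G}.
This includes all of R1, so the common attributes are a superkey of R1 — the join is lossless.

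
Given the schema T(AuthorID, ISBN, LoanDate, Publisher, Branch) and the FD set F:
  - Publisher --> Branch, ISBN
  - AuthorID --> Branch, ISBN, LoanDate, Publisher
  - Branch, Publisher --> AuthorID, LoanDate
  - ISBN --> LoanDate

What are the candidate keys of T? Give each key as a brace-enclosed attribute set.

{AuthorID}, {Publisher}

{AuthorID}⁺ = {AuthorID, Branch, ISBN, LoanDate, Publisher}, which is every attribute, so {AuthorID} is a candidate key.
{Publisher}⁺ = {AuthorID, Branch, ISBN, LoanDate, Publisher}, which is every attribute, so {Publisher} is a candidate key.
Any other superkey properly contains one of these, so there are no further candidate keys.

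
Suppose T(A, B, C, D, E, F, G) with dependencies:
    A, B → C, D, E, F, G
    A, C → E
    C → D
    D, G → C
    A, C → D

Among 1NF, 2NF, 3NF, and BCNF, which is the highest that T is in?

Candidate key: {A, B}. Prime attributes: {A, B}.
A, C → E: {A, C}⁺ = {A, C, D, E}, which is not all of the attributes, so the left side is not a superkey — BCNF is violated.
A, C → E determines the non-prime attribute {E} from a non-superkey — 3NF is violated.
No proper subset of a key has a non-prime attribute in its closure, so there is no partial dependency; 2NF holds.

2NF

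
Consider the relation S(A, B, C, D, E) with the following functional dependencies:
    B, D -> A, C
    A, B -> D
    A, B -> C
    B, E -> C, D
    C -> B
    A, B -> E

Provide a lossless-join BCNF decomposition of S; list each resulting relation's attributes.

{A, C, D, E}; {B, C}

Candidate keys of the original relation: {A, B}, {A, C}, {B, D}, {B, E}, {C, D}, {C, E}.
In {A, B, C, D, E}, {C} is not a superkey ({C}⁺ restricted to this set is {B, C}), so split on C -> B into {B, C} and {A, C, D, E}.
{B, C} is in BCNF.
{A, C, D, E} is in BCNF.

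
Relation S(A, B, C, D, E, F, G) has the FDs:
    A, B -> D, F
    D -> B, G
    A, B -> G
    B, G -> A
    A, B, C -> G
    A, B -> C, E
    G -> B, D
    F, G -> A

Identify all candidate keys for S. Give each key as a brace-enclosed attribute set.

{D}⁺ = {A, B, C, D, E, F, G}, which is every attribute, so {D} is a candidate key.
{G}⁺ = {A, B, C, D, E, F, G}, which is every attribute, so {G} is a candidate key.
{A, B}⁺ = {A, B, C, D, E, F, G}, which is every attribute, so {A, B} is a candidate key.
No proper subset of any of these is a key, and no other minimal superkey exists.

{A, B}, {D}, {G}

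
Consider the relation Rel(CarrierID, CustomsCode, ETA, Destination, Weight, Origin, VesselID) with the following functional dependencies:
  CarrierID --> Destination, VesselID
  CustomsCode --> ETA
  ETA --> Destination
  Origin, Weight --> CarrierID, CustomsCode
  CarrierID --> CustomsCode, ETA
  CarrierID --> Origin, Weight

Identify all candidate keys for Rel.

{CarrierID}, {Origin, Weight}

{CarrierID}⁺ = {CarrierID, CustomsCode, Destination, ETA, Origin, VesselID, Weight}, which is every attribute, so {CarrierID} is a candidate key.
{Origin, Weight}⁺ = {CarrierID, CustomsCode, Destination, ETA, Origin, VesselID, Weight}, which is every attribute, so {Origin, Weight} is a candidate key.
These are minimal and exhaustive — every other superkey contains one of them.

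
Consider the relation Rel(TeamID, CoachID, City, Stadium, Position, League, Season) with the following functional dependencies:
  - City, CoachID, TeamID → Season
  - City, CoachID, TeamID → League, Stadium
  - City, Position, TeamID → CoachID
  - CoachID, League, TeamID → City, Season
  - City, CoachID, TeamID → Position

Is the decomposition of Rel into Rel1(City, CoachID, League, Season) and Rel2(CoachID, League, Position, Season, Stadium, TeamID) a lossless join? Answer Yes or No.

No

The shared attributes are {CoachID, League, Season} and {CoachID, League, Season}⁺ = {CoachID, League, Season}.
The closure covers neither Rel1 nor Rel2 entirely; the join is not lossless.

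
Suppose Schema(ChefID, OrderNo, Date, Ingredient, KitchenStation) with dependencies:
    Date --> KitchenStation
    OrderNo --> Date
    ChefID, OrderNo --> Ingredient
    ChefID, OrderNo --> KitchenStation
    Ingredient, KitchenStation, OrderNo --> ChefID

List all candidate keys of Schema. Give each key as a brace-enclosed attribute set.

Attributes never on any right-hand side: {OrderNo} — every candidate key must contain it.
{ChefID, OrderNo} is a candidate key since {ChefID, OrderNo}⁺ = {ChefID, Date, Ingredient, KitchenStation, OrderNo} covers every attribute.
{Ingredient, OrderNo} is a candidate key since {Ingredient, OrderNo}⁺ = {ChefID, Date, Ingredient, KitchenStation, OrderNo} covers every attribute.
These are minimal and exhaustive — every other superkey contains one of them.

{ChefID, OrderNo}, {Ingredient, OrderNo}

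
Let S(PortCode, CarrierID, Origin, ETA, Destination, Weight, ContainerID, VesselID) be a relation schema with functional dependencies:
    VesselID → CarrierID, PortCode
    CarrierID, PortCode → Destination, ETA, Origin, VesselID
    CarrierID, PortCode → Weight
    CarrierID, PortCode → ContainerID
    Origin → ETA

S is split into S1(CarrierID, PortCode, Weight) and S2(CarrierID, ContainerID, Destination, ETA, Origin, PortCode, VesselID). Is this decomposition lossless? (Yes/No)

Yes

The shared attributes are {CarrierID, PortCode} and {CarrierID, PortCode}⁺ = {CarrierID, ContainerID, Destination, ETA, Origin, PortCode, VesselID, Weight}.
S1 is contained in that closure, so S1 ∩ S2 → S1 holds and the join is lossless.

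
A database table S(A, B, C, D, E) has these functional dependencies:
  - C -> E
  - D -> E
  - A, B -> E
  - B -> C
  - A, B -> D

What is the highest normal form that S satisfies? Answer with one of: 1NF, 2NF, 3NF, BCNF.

Candidate key: {A, B}. Prime attributes: {A, B}.
C -> E breaks BCNF: {C}⁺ = {C, E}, so {C} is not a superkey.
C -> E has non-prime {E} on the right and a non-superkey on the left, so 3NF fails.
Since {B} ⊂ {A, B} and {B}⁺ ⊇ {C, E} with {C, E} non-prime, there is a partial dependency; 2NF fails.

1NF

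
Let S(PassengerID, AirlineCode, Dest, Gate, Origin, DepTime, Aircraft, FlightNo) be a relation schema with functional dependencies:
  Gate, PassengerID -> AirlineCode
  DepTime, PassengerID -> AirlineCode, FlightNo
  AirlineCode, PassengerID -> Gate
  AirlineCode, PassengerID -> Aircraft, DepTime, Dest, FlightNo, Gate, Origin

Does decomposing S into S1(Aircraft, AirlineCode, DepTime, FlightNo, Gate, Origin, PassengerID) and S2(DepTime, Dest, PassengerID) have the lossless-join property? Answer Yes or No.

Common attributes: {DepTime, PassengerID}; their closure is {Aircraft, AirlineCode, DepTime, Dest, FlightNo, Gate, Origin, PassengerID}.
S1 is contained in that closure, so S1 ∩ S2 -> S1 holds and the join is lossless.

Yes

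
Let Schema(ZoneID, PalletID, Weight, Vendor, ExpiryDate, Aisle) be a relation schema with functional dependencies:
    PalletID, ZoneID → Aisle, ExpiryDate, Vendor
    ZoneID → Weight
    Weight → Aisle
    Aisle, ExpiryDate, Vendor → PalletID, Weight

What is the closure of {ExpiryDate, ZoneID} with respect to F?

{Aisle, ExpiryDate, Weight, ZoneID}

Start with {ExpiryDate, ZoneID}.
ZoneID → Weight applies; add {Weight} → now {ExpiryDate, Weight, ZoneID}.
Weight → Aisle applies; add {Aisle} → now {Aisle, ExpiryDate, Weight, ZoneID}.
No further FD applies.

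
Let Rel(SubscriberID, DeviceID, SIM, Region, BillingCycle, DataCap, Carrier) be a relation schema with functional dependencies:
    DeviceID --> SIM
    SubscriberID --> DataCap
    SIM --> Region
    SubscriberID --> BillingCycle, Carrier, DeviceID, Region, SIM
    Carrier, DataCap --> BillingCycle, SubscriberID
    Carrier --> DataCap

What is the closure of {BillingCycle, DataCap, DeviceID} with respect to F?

{BillingCycle, DataCap, DeviceID, Region, SIM}

Start with {BillingCycle, DataCap, DeviceID}.
DeviceID --> SIM applies; add {SIM} → now {BillingCycle, DataCap, DeviceID, SIM}.
SIM --> Region applies; add {Region} → now {BillingCycle, DataCap, DeviceID, Region, SIM}.
No further FD applies.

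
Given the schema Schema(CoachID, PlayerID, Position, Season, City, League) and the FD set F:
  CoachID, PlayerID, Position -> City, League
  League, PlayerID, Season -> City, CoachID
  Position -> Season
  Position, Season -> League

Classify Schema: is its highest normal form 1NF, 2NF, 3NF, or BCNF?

1NF

Candidate key: {PlayerID, Position}. Prime attributes: {PlayerID, Position}.
League, PlayerID, Season -> City, CoachID: {League, PlayerID, Season}⁺ = {City, CoachID, League, PlayerID, Season}, which is not all of the attributes, so the left side is not a superkey — BCNF is violated.
League, PlayerID, Season -> City, CoachID determines the non-prime attributes {City, CoachID} from a non-superkey — 3NF is violated.
Since {Position} ⊂ {PlayerID, Position} and {Position}⁺ ⊇ {League, Season} with {League, Season} non-prime, there is a partial dependency; 2NF fails.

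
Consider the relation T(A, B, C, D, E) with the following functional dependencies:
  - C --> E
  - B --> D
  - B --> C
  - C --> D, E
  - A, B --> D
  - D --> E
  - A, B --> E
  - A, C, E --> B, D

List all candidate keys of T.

{A, B}, {A, C}

Attributes never on any right-hand side: {A} — every candidate key must contain it.
{A, B} is a candidate key since {A, B}⁺ = {A, B, C, D, E} covers every attribute.
{A, C} is a candidate key since {A, C}⁺ = {A, B, C, D, E} covers every attribute.
Any other superkey properly contains one of these, so there are no further candidate keys.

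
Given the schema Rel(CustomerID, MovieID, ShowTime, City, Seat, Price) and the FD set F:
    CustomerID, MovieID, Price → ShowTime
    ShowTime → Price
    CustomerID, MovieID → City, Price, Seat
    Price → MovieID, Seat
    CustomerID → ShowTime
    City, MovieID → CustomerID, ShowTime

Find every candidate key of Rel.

{CustomerID}⁺ = {City, CustomerID, MovieID, Price, Seat, ShowTime}, which is every attribute, so {CustomerID} is a candidate key.
{City, MovieID}⁺ = {City, CustomerID, MovieID, Price, Seat, ShowTime}, which is every attribute, so {City, MovieID} is a candidate key.
{City, Price}⁺ = {City, CustomerID, MovieID, Price, Seat, ShowTime}, which is every attribute, so {City, Price} is a candidate key.
{City, ShowTime}⁺ = {City, CustomerID, MovieID, Price, Seat, ShowTime}, which is every attribute, so {City, ShowTime} is a candidate key.
Any other superkey properly contains one of these, so there are no further candidate keys.

{City, MovieID}, {City, Price}, {City, ShowTime}, {CustomerID}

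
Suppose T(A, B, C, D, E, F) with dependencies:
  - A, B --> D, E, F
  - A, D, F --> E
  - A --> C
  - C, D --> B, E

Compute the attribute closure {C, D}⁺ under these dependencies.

{B, C, D, E}

Start with {C, D}.
C, D --> B, E applies; add {B, E} → now {B, C, D, E}.
No further FD applies.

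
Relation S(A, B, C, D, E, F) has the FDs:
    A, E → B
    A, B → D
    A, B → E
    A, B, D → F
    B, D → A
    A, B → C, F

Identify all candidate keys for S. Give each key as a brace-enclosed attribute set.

{A, B}, {A, E}, {B, D}

{A, B}⁺ = {A, B, C, D, E, F}, which is every attribute, so {A, B} is a candidate key.
{A, E}⁺ = {A, B, C, D, E, F}, which is every attribute, so {A, E} is a candidate key.
{B, D}⁺ = {A, B, C, D, E, F}, which is every attribute, so {B, D} is a candidate key.
Any other superkey properly contains one of these, so there are no further candidate keys.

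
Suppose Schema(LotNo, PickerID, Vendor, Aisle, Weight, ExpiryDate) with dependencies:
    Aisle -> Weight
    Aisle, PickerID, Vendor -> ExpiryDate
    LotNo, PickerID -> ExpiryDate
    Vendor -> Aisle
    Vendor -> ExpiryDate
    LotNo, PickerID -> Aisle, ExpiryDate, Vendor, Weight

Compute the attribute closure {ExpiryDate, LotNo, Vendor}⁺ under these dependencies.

Start with {ExpiryDate, LotNo, Vendor}.
Vendor -> Aisle applies; add {Aisle} → now {Aisle, ExpiryDate, LotNo, Vendor}.
Aisle -> Weight applies; add {Weight} → now {Aisle, ExpiryDate, LotNo, Vendor, Weight}.
No further FD applies.

{Aisle, ExpiryDate, LotNo, Vendor, Weight}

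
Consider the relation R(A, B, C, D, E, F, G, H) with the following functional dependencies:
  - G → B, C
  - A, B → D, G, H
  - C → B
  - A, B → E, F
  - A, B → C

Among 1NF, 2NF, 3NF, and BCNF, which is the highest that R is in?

3NF

Candidate keys: {A, B}, {A, C}, {A, G}. Prime attributes: {A, B, C, G}.
For G → B, C we have {G}⁺ = {B, C, G}; {G} is not a superkey, so BCNF fails.
Since {B, C} ⊆ prime attributes and every other non-superkey FD also has a prime right side, the schema is in 3NF.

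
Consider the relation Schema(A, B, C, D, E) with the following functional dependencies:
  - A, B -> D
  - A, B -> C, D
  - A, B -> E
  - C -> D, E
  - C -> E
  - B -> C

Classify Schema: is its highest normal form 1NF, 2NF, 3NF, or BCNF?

Candidate key: {A, B}. Prime attributes: {A, B}.
For C -> D, E we have {C}⁺ = {C, D, E}; {C} is not a superkey, so BCNF fails.
C -> D, E has non-prime {D, E} on the right and a non-superkey on the left, so 3NF fails.
The proper key subset {B} of {A, B} determines non-prime {C, D, E}, so the relation is not even in 2NF.

1NF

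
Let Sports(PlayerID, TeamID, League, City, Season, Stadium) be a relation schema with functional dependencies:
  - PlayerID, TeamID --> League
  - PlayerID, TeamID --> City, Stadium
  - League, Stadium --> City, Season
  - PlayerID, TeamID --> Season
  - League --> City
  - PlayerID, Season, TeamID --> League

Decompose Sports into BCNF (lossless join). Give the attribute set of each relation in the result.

{City, League}; {League, PlayerID, Stadium, TeamID}; {League, Season, Stadium}

Candidate key of the original relation: {PlayerID, TeamID}.
Within {City, League, PlayerID, Season, Stadium, TeamID}: {League, Stadium}⁺ ∩ {City, League, PlayerID, Season, Stadium, TeamID} = {City, League, Season, Stadium}, not the whole set, so League, Stadium --> City, Season violates BCNF; decompose into {City, League, Season, Stadium} and {League, PlayerID, Stadium, TeamID}.
Within {City, League, Season, Stadium}: {League}⁺ ∩ {City, League, Season, Stadium} = {City, League}, not the whole set, so League --> City violates BCNF; decompose into {City, League} and {League, Season, Stadium}.
{City, League} is in BCNF.
{League, Season, Stadium} is in BCNF.
{League, PlayerID, Stadium, TeamID} is in BCNF.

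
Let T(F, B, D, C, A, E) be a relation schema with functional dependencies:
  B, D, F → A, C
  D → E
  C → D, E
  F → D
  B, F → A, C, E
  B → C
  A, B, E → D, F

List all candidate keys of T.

{B} never appears on the right of any FD, so every key must include it.
{A, B} is a candidate key since {A, B}⁺ = {A, B, C, D, E, F} covers every attribute.
{B, F} is a candidate key since {B, F}⁺ = {A, B, C, D, E, F} covers every attribute.
Any other superkey properly contains one of these, so there are no further candidate keys.

{A, B}, {B, F}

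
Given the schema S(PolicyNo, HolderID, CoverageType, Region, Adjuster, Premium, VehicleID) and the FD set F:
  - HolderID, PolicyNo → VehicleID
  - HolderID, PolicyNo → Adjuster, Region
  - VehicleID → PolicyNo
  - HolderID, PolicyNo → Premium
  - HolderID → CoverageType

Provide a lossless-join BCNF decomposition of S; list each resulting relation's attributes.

Candidate keys of the original relation: {HolderID, PolicyNo}, {HolderID, VehicleID}.
In {Adjuster, CoverageType, HolderID, PolicyNo, Premium, Region, VehicleID}, {VehicleID} is not a superkey ({VehicleID}⁺ restricted to this set is {PolicyNo, VehicleID}), so split on VehicleID → PolicyNo into {PolicyNo, VehicleID} and {Adjuster, CoverageType, HolderID, Premium, Region, VehicleID}.
{PolicyNo, VehicleID}: every determinant is a superkey — BCNF.
In {Adjuster, CoverageType, HolderID, Premium, Region, VehicleID}, {HolderID} is not a superkey ({HolderID}⁺ restricted to this set is {CoverageType, HolderID}), so split on HolderID → CoverageType into {CoverageType, HolderID} and {Adjuster, HolderID, Premium, Region, VehicleID}.
{CoverageType, HolderID}: every determinant is a superkey — BCNF.
{Adjuster, HolderID, Premium, Region, VehicleID}: every determinant is a superkey — BCNF.

{Adjuster, HolderID, Premium, Region, VehicleID}; {CoverageType, HolderID}; {PolicyNo, VehicleID}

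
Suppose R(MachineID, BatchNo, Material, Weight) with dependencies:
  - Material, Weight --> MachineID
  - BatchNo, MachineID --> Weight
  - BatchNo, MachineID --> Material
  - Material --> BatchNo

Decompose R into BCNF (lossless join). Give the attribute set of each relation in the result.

{BatchNo, Material}; {MachineID, Material, Weight}

Candidate keys of the original relation: {BatchNo, MachineID}, {MachineID, Material}, {Material, Weight}.
In {BatchNo, MachineID, Material, Weight}, {Material} is not a superkey ({Material}⁺ restricted to this set is {BatchNo, Material}), so split on Material --> BatchNo into {BatchNo, Material} and {MachineID, Material, Weight}.
{BatchNo, Material}: every determinant is a superkey — BCNF.
{MachineID, Material, Weight}: every determinant is a superkey — BCNF.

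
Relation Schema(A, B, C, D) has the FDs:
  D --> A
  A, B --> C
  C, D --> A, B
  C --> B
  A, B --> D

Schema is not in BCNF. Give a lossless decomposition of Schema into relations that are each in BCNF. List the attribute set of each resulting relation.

Candidate keys of the original relation: {A, B}, {A, C}, {B, D}, {C, D}.
In {A, B, C, D}, {D} is not a superkey ({D}⁺ restricted to this set is {A, D}), so split on D --> A into {A, D} and {B, C, D}.
{A, D}: every determinant is a superkey — BCNF.
In {B, C, D}, {C} is not a superkey ({C}⁺ restricted to this set is {B, C}), so split on C --> B into {B, C} and {C, D}.
{B, C}: every determinant is a superkey — BCNF.
{C, D}: every determinant is a superkey — BCNF.

{A, D}; {B, C}; {C, D}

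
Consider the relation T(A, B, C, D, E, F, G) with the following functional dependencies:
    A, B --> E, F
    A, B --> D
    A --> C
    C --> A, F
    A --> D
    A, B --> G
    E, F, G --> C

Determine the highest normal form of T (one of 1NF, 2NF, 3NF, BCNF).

Candidate keys: {A, B}, {B, C}, {B, E, F, G}. Prime attributes: {A, B, C, E, F, G}.
A --> C: {A}⁺ = {A, C, D, F}, which is not all of the attributes, so the left side is not a superkey — BCNF is violated.
Because {D} is non-prime and the left side of A --> D is not a superkey, the relation is not in 3NF.
The proper key subset {A} of {A, B} determines non-prime {D}, so the relation is not even in 2NF.

1NF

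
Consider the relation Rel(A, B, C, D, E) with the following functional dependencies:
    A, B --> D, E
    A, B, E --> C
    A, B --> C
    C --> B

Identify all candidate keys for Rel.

{A, B}, {A, C}

No FD produces {A}, so it must be in every candidate key.
{A, B}⁺ = {A, B, C, D, E}, which is every attribute, so {A, B} is a candidate key.
{A, C}⁺ = {A, B, C, D, E}, which is every attribute, so {A, C} is a candidate key.
Any other superkey properly contains one of these, so there are no further candidate keys.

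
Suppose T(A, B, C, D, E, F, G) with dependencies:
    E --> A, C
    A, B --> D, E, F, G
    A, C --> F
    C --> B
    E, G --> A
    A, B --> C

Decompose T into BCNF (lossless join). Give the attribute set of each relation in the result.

{A, C, D, E, F, G}; {B, C}

Candidate keys of the original relation: {A, B}, {A, C}, {E}.
In {A, B, C, D, E, F, G}, {C} is not a superkey ({C}⁺ restricted to this set is {B, C}), so split on C --> B into {B, C} and {A, C, D, E, F, G}.
{B, C} is in BCNF.
{A, C, D, E, F, G} is in BCNF.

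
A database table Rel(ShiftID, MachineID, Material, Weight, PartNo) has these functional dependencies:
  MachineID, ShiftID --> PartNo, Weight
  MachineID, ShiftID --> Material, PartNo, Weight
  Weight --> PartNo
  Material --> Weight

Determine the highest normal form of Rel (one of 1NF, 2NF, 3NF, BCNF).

2NF

Candidate key: {MachineID, ShiftID}. Prime attributes: {MachineID, ShiftID}.
Weight --> PartNo breaks BCNF: {Weight}⁺ = {PartNo, Weight}, so {Weight} is not a superkey.
Because {PartNo} is non-prime and the left side of Weight --> PartNo is not a superkey, the relation is not in 3NF.
No non-prime attribute depends on a proper subset of any candidate key, so 2NF holds.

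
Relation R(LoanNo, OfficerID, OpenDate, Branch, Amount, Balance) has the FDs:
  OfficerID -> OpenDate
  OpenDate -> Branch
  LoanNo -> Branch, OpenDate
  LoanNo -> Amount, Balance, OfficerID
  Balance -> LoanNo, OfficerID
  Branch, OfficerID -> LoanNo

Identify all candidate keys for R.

{Balance}, {LoanNo}, {OfficerID}

{Balance}⁺ = {Amount, Balance, Branch, LoanNo, OfficerID, OpenDate} — all of the relation — so {Balance} is a candidate key.
{LoanNo}⁺ = {Amount, Balance, Branch, LoanNo, OfficerID, OpenDate} — all of the relation — so {LoanNo} is a candidate key.
{OfficerID}⁺ = {Amount, Balance, Branch, LoanNo, OfficerID, OpenDate} — all of the relation — so {OfficerID} is a candidate key.
No proper subset of any of these is a key, and no other minimal superkey exists.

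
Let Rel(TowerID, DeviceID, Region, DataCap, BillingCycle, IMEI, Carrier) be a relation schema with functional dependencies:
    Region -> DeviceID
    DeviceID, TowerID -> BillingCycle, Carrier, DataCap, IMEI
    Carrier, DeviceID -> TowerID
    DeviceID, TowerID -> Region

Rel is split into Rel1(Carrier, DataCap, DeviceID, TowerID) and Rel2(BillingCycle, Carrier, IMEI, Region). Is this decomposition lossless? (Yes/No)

No

Rel1 ∩ Rel2 = {Carrier}; its closure under F is {Carrier}.
Neither Rel1 nor Rel2 is contained in that closure, so the decomposition is lossy.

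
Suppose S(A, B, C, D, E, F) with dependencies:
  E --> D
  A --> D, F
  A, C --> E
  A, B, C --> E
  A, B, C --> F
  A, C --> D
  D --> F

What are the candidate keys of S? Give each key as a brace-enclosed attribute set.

{A, B, C} never appear on the right of any FD, so every key must include all of them.
Closure of {A, B, C} is {A, B, C, D, E, F}, the whole schema; {A, B, C} is a candidate key.
No smaller or unrelated set reaches every attribute, so there are no other keys.

{A, B, C}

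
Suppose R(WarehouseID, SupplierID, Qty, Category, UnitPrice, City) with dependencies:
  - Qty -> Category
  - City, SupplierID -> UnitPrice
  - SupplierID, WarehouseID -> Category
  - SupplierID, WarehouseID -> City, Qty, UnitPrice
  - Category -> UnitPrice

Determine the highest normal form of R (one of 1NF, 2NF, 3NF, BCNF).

Candidate key: {SupplierID, WarehouseID}. Prime attributes: {SupplierID, WarehouseID}.
Qty -> Category: {Qty}⁺ = {Category, Qty, UnitPrice}, which is not all of the attributes, so the left side is not a superkey — BCNF is violated.
Qty -> Category has non-prime {Category} on the right and a non-superkey on the left, so 3NF fails.
No non-prime attribute depends on a proper subset of any candidate key, so 2NF holds.

2NF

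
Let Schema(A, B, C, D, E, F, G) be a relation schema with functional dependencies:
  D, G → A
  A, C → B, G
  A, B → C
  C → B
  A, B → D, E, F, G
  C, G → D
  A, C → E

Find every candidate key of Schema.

{A, B}⁺ = {A, B, C, D, E, F, G} — all of the relation — so {A, B} is a candidate key.
{A, C}⁺ = {A, B, C, D, E, F, G} — all of the relation — so {A, C} is a candidate key.
{C, G}⁺ = {A, B, C, D, E, F, G} — all of the relation — so {C, G} is a candidate key.
{B, D, G}⁺ = {A, B, C, D, E, F, G} — all of the relation — so {B, D, G} is a candidate key.
Any other superkey properly contains one of these, so there are no further candidate keys.

{A, B}, {A, C}, {B, D, G}, {C, G}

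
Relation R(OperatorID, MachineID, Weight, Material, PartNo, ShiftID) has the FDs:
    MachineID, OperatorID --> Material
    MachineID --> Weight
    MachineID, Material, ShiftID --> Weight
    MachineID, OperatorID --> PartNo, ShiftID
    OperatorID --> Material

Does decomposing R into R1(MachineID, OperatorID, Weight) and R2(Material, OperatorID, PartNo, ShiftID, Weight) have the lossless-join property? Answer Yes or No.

R1 ∩ R2 = {OperatorID, Weight}; its closure under F is {Material, OperatorID, Weight}.
Neither R1 nor R2 is contained in that closure, so the decomposition is lossy.

No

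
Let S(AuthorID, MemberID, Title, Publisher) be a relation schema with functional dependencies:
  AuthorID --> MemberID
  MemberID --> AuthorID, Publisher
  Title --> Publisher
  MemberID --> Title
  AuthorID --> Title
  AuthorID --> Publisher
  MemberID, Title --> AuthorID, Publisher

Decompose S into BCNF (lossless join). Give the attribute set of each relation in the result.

Candidate keys of the original relation: {AuthorID}, {MemberID}.
In {AuthorID, MemberID, Publisher, Title}, {Title} is not a superkey ({Title}⁺ restricted to this set is {Publisher, Title}), so split on Title --> Publisher into {Publisher, Title} and {AuthorID, MemberID, Title}.
{Publisher, Title} has no BCNF violation.
{AuthorID, MemberID, Title} has no BCNF violation.

{AuthorID, MemberID, Title}; {Publisher, Title}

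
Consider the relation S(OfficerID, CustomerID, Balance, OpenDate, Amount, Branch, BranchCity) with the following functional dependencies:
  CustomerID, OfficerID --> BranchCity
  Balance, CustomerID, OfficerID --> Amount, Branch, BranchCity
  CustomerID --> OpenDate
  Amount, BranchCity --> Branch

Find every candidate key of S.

{Balance, CustomerID, OfficerID}

Attributes never on any right-hand side: {Balance, CustomerID, OfficerID} — every candidate key must contain all of them.
{Balance, CustomerID, OfficerID}⁺ = {Amount, Balance, Branch, BranchCity, CustomerID, OfficerID, OpenDate} — all of the relation — so {Balance, CustomerID, OfficerID} is a candidate key.
Every other attribute set either contains this one or has a smaller closure.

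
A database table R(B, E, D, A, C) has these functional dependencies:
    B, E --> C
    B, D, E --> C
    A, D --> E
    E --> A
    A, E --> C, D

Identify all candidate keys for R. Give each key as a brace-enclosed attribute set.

Attributes never on any right-hand side: {B} — every candidate key must contain it.
{B, E}⁺ = {A, B, C, D, E}, which is every attribute, so {B, E} is a candidate key.
{A, B, D}⁺ = {A, B, C, D, E}, which is every attribute, so {A, B, D} is a candidate key.
These are minimal and exhaustive — every other superkey contains one of them.

{A, B, D}, {B, E}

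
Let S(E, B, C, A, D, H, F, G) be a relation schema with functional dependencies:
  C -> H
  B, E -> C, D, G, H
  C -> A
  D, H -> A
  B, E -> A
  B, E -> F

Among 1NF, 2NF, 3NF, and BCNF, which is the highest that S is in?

2NF

Candidate key: {B, E}. Prime attributes: {B, E}.
C -> H: {C}⁺ = {A, C, H}, which is not all of the attributes, so the left side is not a superkey — BCNF is violated.
C -> H has non-prime {H} on the right and a non-superkey on the left, so 3NF fails.
No proper subset of a key has a non-prime attribute in its closure, so there is no partial dependency; 2NF holds.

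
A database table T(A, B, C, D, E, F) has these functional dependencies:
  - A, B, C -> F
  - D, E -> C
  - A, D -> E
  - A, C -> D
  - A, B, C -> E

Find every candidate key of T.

Attributes never on any right-hand side: {A, B} — every candidate key must contain all of them.
Closure of {A, B, C} is {A, B, C, D, E, F}, the whole schema; {A, B, C} is a candidate key.
Closure of {A, B, D} is {A, B, C, D, E, F}, the whole schema; {A, B, D} is a candidate key.
Any other superkey properly contains one of these, so there are no further candidate keys.

{A, B, C}, {A, B, D}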